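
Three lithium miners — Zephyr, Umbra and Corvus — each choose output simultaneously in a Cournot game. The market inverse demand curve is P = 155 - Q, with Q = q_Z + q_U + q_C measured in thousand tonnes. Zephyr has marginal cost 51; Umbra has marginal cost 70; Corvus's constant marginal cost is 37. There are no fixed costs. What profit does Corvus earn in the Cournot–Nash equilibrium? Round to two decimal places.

Zephyr's profit: π_Z = (155 - Q)q_Z - (51q_Z). Setting ∂π_Z/∂q_Z = 0: 104 - 2q_Z - (q_U + q_C) = 0.
Umbra's first-order condition: 85 - 2q_U - (q_Z + q_C) = 0.
Corvus's profit: π_C = (155 - Q)q_C - (37q_C). Setting ∂π_C/∂q_C = 0: 118 - 2q_C - (q_Z + q_U) = 0.
Summing all 3 equations gives 307 − 4Q = 0, hence Q = 307/4.
Back-substituting: q_Z = (104 − 307/4) = 109/4, q_U = (85 − 307/4) = 33/4, q_C = (118 − 307/4) = 165/4.
Price P = 155 - 307/4 = 313/4.
Corvus's profit: (313/4 - 37)·(165/4) = 1701.5625.

1701.56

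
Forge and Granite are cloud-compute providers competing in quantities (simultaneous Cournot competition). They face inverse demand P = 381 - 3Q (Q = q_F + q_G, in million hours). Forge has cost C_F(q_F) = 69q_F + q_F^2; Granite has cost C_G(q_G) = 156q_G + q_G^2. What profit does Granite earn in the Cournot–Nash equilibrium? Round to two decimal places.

987.10

Forge's profit: π_F = (381 - 3Q)q_F - (69q_F + q_F²). Setting ∂π_F/∂q_F = 0: 312 - 8q_F - 3(q_G) = 0.
Granite's profit: π_G = (381 - 3Q)q_G - (156q_G + q_G²). Setting ∂π_G/∂q_G = 0: 225 - 8q_G - 3(q_F) = 0.
Best responses: q_F = (312 - 3q_G)/8, q_G = (225 - 3q_F)/8.
Substituting one into the other gives q_F = 1821/55 and q_G = 864/55.
Price P = 381 - 3·(537/11) = 234.5455.
Granite's profit: 234.5455·(864/55) - 156·(864/55) - (864/55)² = 987.1021.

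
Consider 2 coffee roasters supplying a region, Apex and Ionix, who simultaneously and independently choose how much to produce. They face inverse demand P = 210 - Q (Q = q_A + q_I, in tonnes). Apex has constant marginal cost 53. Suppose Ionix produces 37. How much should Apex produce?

With the rival's output fixed at 37, Apex's profit is π_A = (210 - 37 - q_A)q_A - (53q_A) = (173 - q_A)q_A - (53q_A).
∂π_A/∂q_A = 120 - 2q_A = 0, so q_A = 60.

60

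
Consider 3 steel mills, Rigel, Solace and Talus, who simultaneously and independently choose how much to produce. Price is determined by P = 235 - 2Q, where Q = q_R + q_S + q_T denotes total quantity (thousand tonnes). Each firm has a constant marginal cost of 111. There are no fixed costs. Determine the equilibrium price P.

142

Each firm earns π_i = (235 - 2Q)q_i - 111q_i.
First-order condition (treating rivals' output as given): 124 - 4q_i - 2·Σ_{j≠i} q_j = 0.
By symmetry each firm produces the same amount; substituting Σ_{j≠i} q_j = 2q_i yields q_i = 124/8 = 31/2.
Total output Q = 93/2, so price P = 235 - 2·(93/2) = 142.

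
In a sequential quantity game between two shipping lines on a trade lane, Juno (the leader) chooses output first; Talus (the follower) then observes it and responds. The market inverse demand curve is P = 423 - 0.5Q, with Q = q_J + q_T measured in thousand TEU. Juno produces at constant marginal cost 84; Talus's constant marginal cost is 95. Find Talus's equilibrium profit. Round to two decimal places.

The follower Talus best-responds to any q_J: π_T = (423 - 0.5Q)q_T - 95q_T.
Follower FOC: 328 - (1/2)q_J - q_T = 0, so q_T(q_J) = (328 - (1/2)q_J).
Juno substitutes q_T(q_J) into its own profit: π_J = q_J(423 - (1/2)q_J - (328 - (1/2)q_J)/2) - 84q_J = (259 - (1/4)q_J)q_J - 84q_J.
Maximising: ∂π_J/∂q_J = 175 - (1/2)q_J = 0, giving q_J = 350.
Then q_T = (328 - (1/2)·350) = 153.
Price P = 423 - (1/2)·503 = 343/2.
Talus's profit: (343/2 - 95)·153 = 11704.5000.

11704.50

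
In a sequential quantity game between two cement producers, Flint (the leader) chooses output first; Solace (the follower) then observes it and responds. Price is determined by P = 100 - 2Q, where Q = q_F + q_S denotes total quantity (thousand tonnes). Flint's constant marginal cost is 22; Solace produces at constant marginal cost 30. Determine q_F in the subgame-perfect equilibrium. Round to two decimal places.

Solve by backward induction. Given q_F, the follower Solace maximises π_S = (100 - 2q_F - 2q_S)q_S - 30q_S.
Setting the follower's marginal profit to zero, 70 - 2q_F - 4q_S = 0, i.e. q_S = (70 - 2q_F)/4.
Flint substitutes q_S(q_F) into its own profit: π_F = q_F(100 - 2q_F - (70 - 2q_F)/2) - 22q_F = (65 - q_F)q_F - 22q_F.
Leader FOC: 43 - 2q_F = 0, so q_F = 43/2.
Then q_S = (70 - 2·(43/2))/4 = 27/4.

21.50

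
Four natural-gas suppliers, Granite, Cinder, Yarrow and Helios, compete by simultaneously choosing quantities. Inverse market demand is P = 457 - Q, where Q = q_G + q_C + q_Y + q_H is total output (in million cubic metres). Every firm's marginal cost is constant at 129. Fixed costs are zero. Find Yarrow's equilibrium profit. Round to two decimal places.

Each firm earns π_i = (457 - Q)q_i - 129q_i.
Setting ∂π_i/∂q_i = 0 with rivals' quantities fixed: 328 - 2q_i - Σ_{j≠i} q_j = 0.
With identical firms every q_j equals q_i, so Σ_{j≠i} q_j = 3q_i and 328 = 5q_i, giving q_i = 328/5.
Price P = 457 - 1312/5 = 973/5.
Yarrow's profit: (973/5 - 129)·(328/5) = 4303.3600.

4303.36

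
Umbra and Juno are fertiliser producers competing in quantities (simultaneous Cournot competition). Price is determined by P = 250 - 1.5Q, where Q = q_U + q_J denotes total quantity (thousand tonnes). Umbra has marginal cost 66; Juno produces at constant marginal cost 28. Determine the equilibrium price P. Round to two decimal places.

Umbra's profit: π_U = (250 - 1.5Q)q_U - (66q_U). Setting ∂π_U/∂q_U = 0: 184 - 3q_U - (3/2)(q_J) = 0.
Juno's profit: π_J = (250 - 1.5Q)q_J - (28q_J). Setting ∂π_J/∂q_J = 0: 222 - 3q_J - (3/2)(q_U) = 0.
Best responses: q_U = (184 - (3/2)q_J)/3, q_J = (222 - (3/2)q_U)/3.
Solving the pair: q_U = 292/9, q_J = 520/9.
Total output Q = 812/9, so price P = 250 - (3/2)·(812/9) = 344/3.

114.67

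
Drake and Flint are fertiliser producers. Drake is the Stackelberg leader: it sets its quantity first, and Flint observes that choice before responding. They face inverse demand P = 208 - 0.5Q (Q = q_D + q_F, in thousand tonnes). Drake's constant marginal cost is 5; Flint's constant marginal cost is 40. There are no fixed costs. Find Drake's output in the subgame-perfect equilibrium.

238

Solve by backward induction. Given q_D, the follower Flint maximises π_F = (208 - (1/2)q_D - (1/2)q_F)q_F - 40q_F.
Setting the follower's marginal profit to zero, 168 - (1/2)q_D - q_F = 0, i.e. q_F = (168 - (1/2)q_D).
The leader anticipates this reaction. Substituting into P = 208 - 0.5Q gives P = 124 - (1/4)q_D, so π_D = (124 - (1/4)q_D)q_D - 5q_D.
Maximising: ∂π_D/∂q_D = 119 - (1/2)q_D = 0, giving q_D = 238.
Then q_F = (168 - (1/2)·238) = 49.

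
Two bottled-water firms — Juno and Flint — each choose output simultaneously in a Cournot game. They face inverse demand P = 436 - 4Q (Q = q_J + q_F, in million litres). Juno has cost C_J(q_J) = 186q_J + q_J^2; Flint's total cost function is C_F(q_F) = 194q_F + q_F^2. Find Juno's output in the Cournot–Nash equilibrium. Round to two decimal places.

Juno's profit: π_J = (436 - 4Q)q_J - (186q_J + q_J²). Setting ∂π_J/∂q_J = 0: 250 - 10q_J - 4(q_F) = 0.
Flint's first-order condition: 242 - 10q_F - 4(q_J) = 0.
Best responses: q_J = (250 - 4q_F)/10, q_F = (242 - 4q_J)/10.
Solving the pair: q_J = 383/21, q_F = 355/21.

18.24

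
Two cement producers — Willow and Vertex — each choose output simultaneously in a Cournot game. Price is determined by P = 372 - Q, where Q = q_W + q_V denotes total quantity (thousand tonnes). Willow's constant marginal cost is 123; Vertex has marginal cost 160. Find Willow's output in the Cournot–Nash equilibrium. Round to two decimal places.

95.33

Willow's profit: π_W = (372 - Q)q_W - (123q_W). Setting ∂π_W/∂q_W = 0: 249 - 2q_W - (q_V) = 0.
Vertex's profit: π_V = (372 - Q)q_V - (160q_V). Setting ∂π_V/∂q_V = 0: 212 - 2q_V - (q_W) = 0.
Rearranging gives the reaction functions q_W = (249 - q_V)/2 and q_V = (212 - q_W)/2.
Substituting one into the other gives q_W = 286/3 and q_V = 175/3.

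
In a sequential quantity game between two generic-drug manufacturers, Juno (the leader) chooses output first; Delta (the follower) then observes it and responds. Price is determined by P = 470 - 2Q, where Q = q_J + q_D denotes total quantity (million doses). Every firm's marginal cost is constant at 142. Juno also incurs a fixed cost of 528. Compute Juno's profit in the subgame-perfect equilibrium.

6196

Solve by backward induction. Given q_J, the follower Delta maximises π_D = (470 - 2q_J - 2q_D)q_D - 142q_D.
Follower FOC: 328 - 2q_J - 4q_D = 0, so q_D(q_J) = (328 - 2q_J)/4.
The leader anticipates this reaction. Substituting into P = 470 - 2Q gives P = 306 - q_J, so π_J = (306 - q_J)q_J - 142q_J.
Leader FOC: 164 - 2q_J = 0, so q_J = 82.
Then q_D = (328 - 2·82)/4 = 41.
Price P = 470 - 2·123 = 224.
Juno's profit: (224 - 142)·82 - 528 = 6196.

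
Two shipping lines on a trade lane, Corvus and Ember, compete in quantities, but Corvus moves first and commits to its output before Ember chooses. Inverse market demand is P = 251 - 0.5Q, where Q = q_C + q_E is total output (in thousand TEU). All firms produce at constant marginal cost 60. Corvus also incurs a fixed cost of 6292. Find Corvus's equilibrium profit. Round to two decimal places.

Solve by backward induction. Given q_C, the follower Ember maximises π_E = (251 - (1/2)q_C - (1/2)q_E)q_E - 60q_E.
Setting the follower's marginal profit to zero, 191 - (1/2)q_C - q_E = 0, i.e. q_E = (191 - (1/2)q_C).
Corvus substitutes q_E(q_C) into its own profit: π_C = q_C(251 - (1/2)q_C - (191 - (1/2)q_C)/2) - 60q_C = (311/2 - (1/4)q_C)q_C - 60q_C.
Maximising: ∂π_C/∂q_C = 191/2 - (1/2)q_C = 0, giving q_C = 191.
Then q_E = (191 - (1/2)·191) = 191/2.
Price P = 251 - (1/2)·(573/2) = 431/4.
Corvus's profit: (431/4 - 60)·191 - 6292 = 2828.2500.

2828.25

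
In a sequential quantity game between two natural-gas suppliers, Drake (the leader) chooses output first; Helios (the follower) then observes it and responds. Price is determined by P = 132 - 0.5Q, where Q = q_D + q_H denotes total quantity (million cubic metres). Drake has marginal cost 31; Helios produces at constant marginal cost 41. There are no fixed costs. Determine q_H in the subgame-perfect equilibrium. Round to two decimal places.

35.50

The follower Helios best-responds to any q_D: π_H = (132 - 0.5Q)q_H - 41q_H.
Setting the follower's marginal profit to zero, 91 - (1/2)q_D - q_H = 0, i.e. q_H = (91 - (1/2)q_D).
Drake substitutes q_H(q_D) into its own profit: π_D = q_D(132 - (1/2)q_D - (91 - (1/2)q_D)/2) - 31q_D = (173/2 - (1/4)q_D)q_D - 31q_D.
Leader FOC: 111/2 - (1/2)q_D = 0, so q_D = 111.
Then q_H = (91 - (1/2)·111) = 71/2.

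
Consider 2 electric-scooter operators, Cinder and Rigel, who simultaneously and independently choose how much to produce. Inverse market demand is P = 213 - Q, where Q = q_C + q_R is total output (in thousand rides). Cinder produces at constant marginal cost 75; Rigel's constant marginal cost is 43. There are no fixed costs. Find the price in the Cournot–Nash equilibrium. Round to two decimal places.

110.33

Cinder's profit: π_C = (213 - Q)q_C - (75q_C). Setting ∂π_C/∂q_C = 0: 138 - 2q_C - (q_R) = 0.
Rigel's first-order condition: 170 - 2q_R - (q_C) = 0.
Rearranging gives the reaction functions q_C = (138 - q_R)/2 and q_R = (170 - q_C)/2.
Substituting one into the other gives q_C = 106/3 and q_R = 202/3.
Total output Q = 308/3, so price P = 213 - 308/3 = 331/3.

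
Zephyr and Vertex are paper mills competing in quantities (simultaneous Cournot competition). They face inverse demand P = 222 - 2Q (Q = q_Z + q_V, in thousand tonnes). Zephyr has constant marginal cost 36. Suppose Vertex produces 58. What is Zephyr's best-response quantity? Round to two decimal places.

With the rival's output fixed at 58, Zephyr's profit is π_Z = (222 - 2·58 - 2q_Z)q_Z - (36q_Z) = (106 - 2q_Z)q_Z - (36q_Z).
∂π_Z/∂q_Z = 70 - 4q_Z = 0, so q_Z = 35/2.

17.50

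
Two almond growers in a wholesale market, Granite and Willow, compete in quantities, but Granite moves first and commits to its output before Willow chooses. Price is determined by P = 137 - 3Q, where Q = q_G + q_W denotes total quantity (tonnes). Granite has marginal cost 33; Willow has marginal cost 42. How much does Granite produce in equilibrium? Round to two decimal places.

18.83

The follower Willow best-responds to any q_G: π_W = (137 - 3Q)q_W - 42q_W.
∂π_W/∂q_W = 95 - 3q_G - 6q_W = 0 gives the reaction function q_W = (95 - 3q_G)/6.
Granite substitutes q_W(q_G) into its own profit: π_G = q_G(137 - 3q_G - (95 - 3q_G)/2) - 33q_G = (179/2 - (3/2)q_G)q_G - 33q_G.
Leader FOC: 113/2 - 3q_G = 0, so q_G = 113/6.
Then q_W = (95 - 3·(113/6))/6 = 77/12.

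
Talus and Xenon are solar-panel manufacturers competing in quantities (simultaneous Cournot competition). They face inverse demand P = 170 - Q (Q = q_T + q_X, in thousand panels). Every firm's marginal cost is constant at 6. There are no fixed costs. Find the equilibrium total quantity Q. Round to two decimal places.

109.33

Each firm earns π_i = (170 - Q)q_i - 6q_i.
First-order condition (treating rivals' output as given): 164 - 2q_i - q_j = 0.
By symmetry each firm produces the same amount; substituting q_j = q_i yields q_i = 164/3.
Total output Q = 164/3 + 164/3 = 328/3.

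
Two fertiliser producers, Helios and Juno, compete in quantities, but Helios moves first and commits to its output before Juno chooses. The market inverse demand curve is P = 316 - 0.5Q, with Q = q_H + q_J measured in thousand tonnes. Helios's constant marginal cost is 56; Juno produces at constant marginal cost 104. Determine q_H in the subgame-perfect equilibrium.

Solve by backward induction. Given q_H, the follower Juno maximises π_J = (316 - (1/2)q_H - (1/2)q_J)q_J - 104q_J.
Setting the follower's marginal profit to zero, 212 - (1/2)q_H - q_J = 0, i.e. q_J = (212 - (1/2)q_H).
Helios substitutes q_J(q_H) into its own profit: π_H = q_H(316 - (1/2)q_H - (212 - (1/2)q_H)/2) - 56q_H = (210 - (1/4)q_H)q_H - 56q_H.
Maximising: ∂π_H/∂q_H = 154 - (1/2)q_H = 0, giving q_H = 308.
Then q_J = (212 - (1/2)·308) = 58.

308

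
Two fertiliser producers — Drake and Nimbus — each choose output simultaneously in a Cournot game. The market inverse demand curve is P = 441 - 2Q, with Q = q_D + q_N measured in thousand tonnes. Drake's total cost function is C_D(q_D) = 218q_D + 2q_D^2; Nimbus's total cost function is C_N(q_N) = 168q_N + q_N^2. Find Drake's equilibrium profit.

Drake's profit: π_D = (441 - 2Q)q_D - (218q_D + 2q_D²). Setting ∂π_D/∂q_D = 0: 223 - 8q_D - 2(q_N) = 0.
Nimbus's first-order condition: 273 - 6q_N - 2(q_D) = 0.
Rearranging gives the reaction functions q_D = (223 - 2q_N)/8 and q_N = (273 - 2q_D)/6.
Solving the pair: q_D = 18, q_N = 79/2.
Price P = 441 - 2·(115/2) = 326.
Drake's profit: 326·18 - 218·18 - 2·18² = 1296.

1296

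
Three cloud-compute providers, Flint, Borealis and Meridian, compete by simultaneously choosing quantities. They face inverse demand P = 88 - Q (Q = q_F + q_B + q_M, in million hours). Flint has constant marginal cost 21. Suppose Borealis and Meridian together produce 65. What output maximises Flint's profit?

With rivals' combined output fixed at 65, Flint's profit is π_F = (88 - 65 - q_F)q_F - (21q_F) = (23 - q_F)q_F - (21q_F).
∂π_F/∂q_F = 2 - 2q_F = 0, so q_F = 1.

1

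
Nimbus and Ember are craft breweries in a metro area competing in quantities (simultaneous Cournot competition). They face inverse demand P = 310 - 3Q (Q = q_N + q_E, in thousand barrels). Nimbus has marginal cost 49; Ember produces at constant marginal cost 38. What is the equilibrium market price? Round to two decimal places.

Nimbus's profit: π_N = (310 - 3Q)q_N - (49q_N). Setting ∂π_N/∂q_N = 0: 261 - 6q_N - 3(q_E) = 0.
Ember's first-order condition: 272 - 6q_E - 3(q_N) = 0.
Rearranging gives the reaction functions q_N = (261 - 3q_E)/6 and q_E = (272 - 3q_N)/6.
Substituting one into the other gives q_N = 250/9 and q_E = 283/9.
Total output Q = 533/9, so price P = 310 - 3·(533/9) = 397/3.

132.33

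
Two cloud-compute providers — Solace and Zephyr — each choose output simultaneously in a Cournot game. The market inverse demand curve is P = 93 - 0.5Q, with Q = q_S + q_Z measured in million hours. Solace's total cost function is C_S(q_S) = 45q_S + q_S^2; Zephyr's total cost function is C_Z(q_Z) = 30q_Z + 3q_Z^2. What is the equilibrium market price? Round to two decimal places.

81.69

Solace's profit: π_S = (93 - 0.5Q)q_S - (45q_S + q_S²). Setting ∂π_S/∂q_S = 0: 48 - 3q_S - (1/2)(q_Z) = 0.
Zephyr's profit: π_Z = (93 - 0.5Q)q_Z - (30q_Z + 3q_Z²). Setting ∂π_Z/∂q_Z = 0: 63 - 7q_Z - (1/2)(q_S) = 0.
So q_S = (48 - (1/2)q_Z)/3 and q_Z = (63 - (1/2)q_S)/7.
Solving the pair: q_S = 1218/83, q_Z = 660/83.
Total output Q = 1878/83, so price P = 93 - (1/2)·(1878/83) = 81.6867.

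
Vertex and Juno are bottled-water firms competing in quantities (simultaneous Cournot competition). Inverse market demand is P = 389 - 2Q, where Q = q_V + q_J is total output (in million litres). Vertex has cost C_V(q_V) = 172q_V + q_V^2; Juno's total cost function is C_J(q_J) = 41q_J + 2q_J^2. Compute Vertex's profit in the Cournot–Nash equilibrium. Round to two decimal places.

Vertex's profit: π_V = (389 - 2Q)q_V - (172q_V + q_V²). Setting ∂π_V/∂q_V = 0: 217 - 6q_V - 2(q_J) = 0.
Juno's profit: π_J = (389 - 2Q)q_J - (41q_J + 2q_J²). Setting ∂π_J/∂q_J = 0: 348 - 8q_J - 2(q_V) = 0.
Rearranging gives the reaction functions q_V = (217 - 2q_J)/6 and q_J = (348 - 2q_V)/8.
Substituting one into the other gives q_V = 260/11 and q_J = 827/22.
Price P = 389 - 2·(1347/22) = 266.5455.
Vertex's profit: 266.5455·(260/11) - 172·(260/11) - (260/11)² = 1676.0331.

1676.03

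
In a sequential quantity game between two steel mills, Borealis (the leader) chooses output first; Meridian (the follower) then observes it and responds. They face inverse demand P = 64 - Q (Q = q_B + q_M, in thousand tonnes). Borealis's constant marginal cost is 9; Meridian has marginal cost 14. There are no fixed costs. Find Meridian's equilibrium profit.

Solve by backward induction. Given q_B, the follower Meridian maximises π_M = (64 - q_B - q_M)q_M - 14q_M.
Follower FOC: 50 - q_B - 2q_M = 0, so q_M(q_B) = (50 - q_B)/2.
The leader anticipates this reaction. Substituting into P = 64 - Q gives P = 39 - (1/2)q_B, so π_B = (39 - (1/2)q_B)q_B - 9q_B.
The leader's first-order condition 30 - q_B = 0 yields q_B = 30.
Then q_M = (50 - 30)/2 = 10.
Price P = 64 - 40 = 24.
Meridian's profit: (24 - 14)·10 = 100.

100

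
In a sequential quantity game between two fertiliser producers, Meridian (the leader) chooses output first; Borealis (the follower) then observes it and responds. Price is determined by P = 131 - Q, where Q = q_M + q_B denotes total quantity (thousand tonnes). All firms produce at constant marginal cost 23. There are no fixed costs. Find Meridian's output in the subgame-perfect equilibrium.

Solve by backward induction. Given q_M, the follower Borealis maximises π_B = (131 - q_M - q_B)q_B - 23q_B.
Follower FOC: 108 - q_M - 2q_B = 0, so q_B(q_M) = (108 - q_M)/2.
The leader anticipates this reaction. Substituting into P = 131 - Q gives P = 77 - (1/2)q_M, so π_M = (77 - (1/2)q_M)q_M - 23q_M.
Maximising: ∂π_M/∂q_M = 54 - q_M = 0, giving q_M = 54.
Then q_B = (108 - 54)/2 = 27.

54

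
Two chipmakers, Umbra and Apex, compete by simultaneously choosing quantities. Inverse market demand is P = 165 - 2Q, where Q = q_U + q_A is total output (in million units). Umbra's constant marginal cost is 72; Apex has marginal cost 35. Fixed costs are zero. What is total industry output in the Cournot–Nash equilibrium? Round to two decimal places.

Umbra's profit: π_U = (165 - 2Q)q_U - (72q_U). Setting ∂π_U/∂q_U = 0: 93 - 4q_U - 2(q_A) = 0.
Apex's profit: π_A = (165 - 2Q)q_A - (35q_A). Setting ∂π_A/∂q_A = 0: 130 - 4q_A - 2(q_U) = 0.
Best responses: q_U = (93 - 2q_A)/4, q_A = (130 - 2q_U)/4.
Substituting one into the other gives q_U = 28/3 and q_A = 167/6.
Total output Q = 28/3 + 167/6 = 223/6.

37.17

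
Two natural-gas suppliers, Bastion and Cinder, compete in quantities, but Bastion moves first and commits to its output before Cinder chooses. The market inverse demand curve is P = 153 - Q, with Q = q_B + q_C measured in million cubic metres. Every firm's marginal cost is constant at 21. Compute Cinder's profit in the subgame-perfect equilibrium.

1089

The follower Cinder best-responds to any q_B: π_C = (153 - Q)q_C - 21q_C.
Follower FOC: 132 - q_B - 2q_C = 0, so q_C(q_B) = (132 - q_B)/2.
Bastion substitutes q_C(q_B) into its own profit: π_B = q_B(153 - q_B - (132 - q_B)/2) - 21q_B = (87 - (1/2)q_B)q_B - 21q_B.
Leader FOC: 66 - q_B = 0, so q_B = 66.
Then q_C = (132 - 66)/2 = 33.
Price P = 153 - 99 = 54.
Cinder's profit: (54 - 21)·33 = 1089.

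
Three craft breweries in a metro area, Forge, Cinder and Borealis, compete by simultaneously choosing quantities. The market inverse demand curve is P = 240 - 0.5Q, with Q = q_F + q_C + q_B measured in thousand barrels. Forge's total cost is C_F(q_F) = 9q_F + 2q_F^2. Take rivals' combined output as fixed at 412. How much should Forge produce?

With rivals' combined output fixed at 412, Forge's profit is π_F = (240 - (1/2)·412 - (1/2)q_F)q_F - (9q_F + 2q_F²) = (34 - (1/2)q_F)q_F - (9q_F + 2q_F²).
∂π_F/∂q_F = 25 - 5q_F = 0, so q_F = 5.

5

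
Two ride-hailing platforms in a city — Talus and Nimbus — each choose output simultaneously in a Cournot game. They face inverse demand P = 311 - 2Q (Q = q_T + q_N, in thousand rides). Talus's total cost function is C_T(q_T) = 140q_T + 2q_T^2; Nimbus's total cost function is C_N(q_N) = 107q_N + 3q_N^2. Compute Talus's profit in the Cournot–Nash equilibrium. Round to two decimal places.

1173.96

Talus's profit: π_T = (311 - 2Q)q_T - (140q_T + 2q_T²). Setting ∂π_T/∂q_T = 0: 171 - 8q_T - 2(q_N) = 0.
Nimbus's first-order condition: 204 - 10q_N - 2(q_T) = 0.
So q_T = (171 - 2q_N)/8 and q_N = (204 - 2q_T)/10.
Substituting one into the other gives q_T = 651/38 and q_N = 645/38.
Price P = 311 - 2·(648/19) = 242.7895.
Talus's profit: 242.7895·(651/38) - 140·(651/38) - 2(651/38)² = 1173.9640.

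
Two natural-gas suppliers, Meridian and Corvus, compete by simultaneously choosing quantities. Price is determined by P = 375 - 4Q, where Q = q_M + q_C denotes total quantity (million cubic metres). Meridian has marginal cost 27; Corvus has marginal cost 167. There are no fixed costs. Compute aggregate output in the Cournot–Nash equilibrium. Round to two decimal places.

Meridian's profit: π_M = (375 - 4Q)q_M - (27q_M). Setting ∂π_M/∂q_M = 0: 348 - 8q_M - 4(q_C) = 0.
Corvus's first-order condition: 208 - 8q_C - 4(q_M) = 0.
Best responses: q_M = (348 - 4q_C)/8, q_C = (208 - 4q_M)/8.
Substituting one into the other gives q_M = 122/3 and q_C = 17/3.
Total output Q = 122/3 + 17/3 = 139/3.

46.33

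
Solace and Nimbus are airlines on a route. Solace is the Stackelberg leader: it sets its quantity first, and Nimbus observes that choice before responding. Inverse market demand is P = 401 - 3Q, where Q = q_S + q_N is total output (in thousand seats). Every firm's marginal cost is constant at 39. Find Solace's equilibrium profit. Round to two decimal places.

Solve by backward induction. Given q_S, the follower Nimbus maximises π_N = (401 - 3q_S - 3q_N)q_N - 39q_N.
Setting the follower's marginal profit to zero, 362 - 3q_S - 6q_N = 0, i.e. q_N = (362 - 3q_S)/6.
Solace substitutes q_N(q_S) into its own profit: π_S = q_S(401 - 3q_S - (362 - 3q_S)/2) - 39q_S = (220 - (3/2)q_S)q_S - 39q_S.
The leader's first-order condition 181 - 3q_S = 0 yields q_S = 181/3.
Then q_N = (362 - 3·(181/3))/6 = 181/6.
Price P = 401 - 3·(181/2) = 259/2.
Solace's profit: (259/2 - 39)·(181/3) = 5460.1667.

5460.17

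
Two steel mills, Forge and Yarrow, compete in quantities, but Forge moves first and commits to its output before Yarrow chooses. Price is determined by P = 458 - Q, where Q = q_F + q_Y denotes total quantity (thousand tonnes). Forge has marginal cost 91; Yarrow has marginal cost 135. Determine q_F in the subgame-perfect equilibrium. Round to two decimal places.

205.50

Solve by backward induction. Given q_F, the follower Yarrow maximises π_Y = (458 - q_F - q_Y)q_Y - 135q_Y.
∂π_Y/∂q_Y = 323 - q_F - 2q_Y = 0 gives the reaction function q_Y = (323 - q_F)/2.
Forge substitutes q_Y(q_F) into its own profit: π_F = q_F(458 - q_F - (323 - q_F)/2) - 91q_F = (593/2 - (1/2)q_F)q_F - 91q_F.
Leader FOC: 411/2 - q_F = 0, so q_F = 411/2.
Then q_Y = (323 - 411/2)/2 = 235/4.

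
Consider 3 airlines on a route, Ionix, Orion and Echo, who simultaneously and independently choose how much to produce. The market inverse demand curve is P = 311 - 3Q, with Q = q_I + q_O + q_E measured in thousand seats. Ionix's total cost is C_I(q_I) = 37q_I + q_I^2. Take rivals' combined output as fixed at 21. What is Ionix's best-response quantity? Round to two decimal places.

With rivals' combined output fixed at 21, Ionix's profit is π_I = (311 - 3·21 - 3q_I)q_I - (37q_I + q_I²) = (248 - 3q_I)q_I - (37q_I + q_I²).
∂π_I/∂q_I = 211 - 8q_I = 0, so q_I = 211/8.

26.38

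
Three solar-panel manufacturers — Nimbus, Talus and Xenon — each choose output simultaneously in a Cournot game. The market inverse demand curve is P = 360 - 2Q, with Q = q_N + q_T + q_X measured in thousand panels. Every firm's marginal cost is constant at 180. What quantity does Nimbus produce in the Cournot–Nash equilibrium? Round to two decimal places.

22.50

A representative firm's profit is π_i = q_i(360 - 2Q) - 180q_i.
First-order condition (treating rivals' output as given): 180 - 4q_i - 2·Σ_{j≠i} q_j = 0.
By symmetry each firm produces the same amount; substituting Σ_{j≠i} q_j = 2q_i yields q_i = 180/8 = 45/2.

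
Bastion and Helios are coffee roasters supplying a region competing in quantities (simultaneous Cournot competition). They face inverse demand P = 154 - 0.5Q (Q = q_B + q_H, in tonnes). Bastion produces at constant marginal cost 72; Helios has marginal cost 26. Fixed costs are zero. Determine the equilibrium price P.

84

Bastion's profit: π_B = (154 - 0.5Q)q_B - (72q_B). Setting ∂π_B/∂q_B = 0: 82 - q_B - (1/2)(q_H) = 0.
Helios's profit: π_H = (154 - 0.5Q)q_H - (26q_H). Setting ∂π_H/∂q_H = 0: 128 - q_H - (1/2)(q_B) = 0.
Best responses: q_B = (82 - (1/2)q_H), q_H = (128 - (1/2)q_B).
Solving the pair: q_B = 24, q_H = 116.
Total output Q = 140, so price P = 154 - (1/2)·140 = 84.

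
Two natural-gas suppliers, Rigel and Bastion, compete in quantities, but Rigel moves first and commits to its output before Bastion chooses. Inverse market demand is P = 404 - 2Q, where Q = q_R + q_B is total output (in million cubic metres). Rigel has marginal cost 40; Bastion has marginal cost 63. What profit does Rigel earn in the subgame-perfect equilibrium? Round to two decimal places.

Solve by backward induction. Given q_R, the follower Bastion maximises π_B = (404 - 2q_R - 2q_B)q_B - 63q_B.
Setting the follower's marginal profit to zero, 341 - 2q_R - 4q_B = 0, i.e. q_B = (341 - 2q_R)/4.
The leader anticipates this reaction. Substituting into P = 404 - 2Q gives P = 467/2 - q_R, so π_R = (467/2 - q_R)q_R - 40q_R.
The leader's first-order condition 387/2 - 2q_R = 0 yields q_R = 387/4.
Then q_B = (341 - 2·(387/4))/4 = 295/8.
Price P = 404 - 2·(1069/8) = 547/4.
Rigel's profit: (547/4 - 40)·(387/4) = 9360.5625.

9360.56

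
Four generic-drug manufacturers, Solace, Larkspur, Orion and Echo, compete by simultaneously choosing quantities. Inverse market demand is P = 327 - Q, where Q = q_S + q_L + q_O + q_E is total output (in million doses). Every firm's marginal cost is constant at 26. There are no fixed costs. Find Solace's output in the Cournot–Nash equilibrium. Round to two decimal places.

A representative firm's profit is π_i = q_i(327 - Q) - 26q_i.
First-order condition (treating rivals' output as given): 301 - 2q_i - Σ_{j≠i} q_j = 0.
By symmetry each firm produces the same amount; substituting Σ_{j≠i} q_j = 3q_i yields q_i = 301/5.

60.20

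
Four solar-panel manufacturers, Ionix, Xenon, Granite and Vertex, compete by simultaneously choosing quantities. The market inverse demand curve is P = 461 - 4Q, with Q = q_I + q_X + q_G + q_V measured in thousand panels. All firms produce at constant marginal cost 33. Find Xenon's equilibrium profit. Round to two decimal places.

1831.84

Each firm earns π_i = (461 - 4Q)q_i - 33q_i.
Setting ∂π_i/∂q_i = 0 with rivals' quantities fixed: 428 - 8q_i - 4·Σ_{j≠i} q_j = 0.
By symmetry each firm produces the same amount; substituting Σ_{j≠i} q_j = 3q_i yields q_i = 428/20 = 107/5.
Price P = 461 - 4·(428/5) = 593/5.
Xenon's profit: (593/5 - 33)·(107/5) = 1831.8400.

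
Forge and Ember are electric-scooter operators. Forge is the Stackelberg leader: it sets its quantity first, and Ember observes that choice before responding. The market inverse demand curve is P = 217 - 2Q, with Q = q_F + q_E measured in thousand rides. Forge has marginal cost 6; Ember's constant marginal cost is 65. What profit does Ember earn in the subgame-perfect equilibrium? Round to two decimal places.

36.13

Solve by backward induction. Given q_F, the follower Ember maximises π_E = (217 - 2q_F - 2q_E)q_E - 65q_E.
∂π_E/∂q_E = 152 - 2q_F - 4q_E = 0 gives the reaction function q_E = (152 - 2q_F)/4.
The leader anticipates this reaction. Substituting into P = 217 - 2Q gives P = 141 - q_F, so π_F = (141 - q_F)q_F - 6q_F.
Leader FOC: 135 - 2q_F = 0, so q_F = 135/2.
Then q_E = (152 - 2·(135/2))/4 = 17/4.
Price P = 217 - 2·(287/4) = 147/2.
Ember's profit: (147/2 - 65)·(17/4) = 289/8.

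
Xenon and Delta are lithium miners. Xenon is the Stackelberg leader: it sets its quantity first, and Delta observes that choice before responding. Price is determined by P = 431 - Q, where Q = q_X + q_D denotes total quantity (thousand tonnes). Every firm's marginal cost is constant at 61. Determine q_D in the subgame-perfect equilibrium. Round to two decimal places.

92.50

Solve by backward induction. Given q_X, the follower Delta maximises π_D = (431 - q_X - q_D)q_D - 61q_D.
Follower FOC: 370 - q_X - 2q_D = 0, so q_D(q_X) = (370 - q_X)/2.
Xenon substitutes q_D(q_X) into its own profit: π_X = q_X(431 - q_X - (370 - q_X)/2) - 61q_X = (246 - (1/2)q_X)q_X - 61q_X.
Maximising: ∂π_X/∂q_X = 185 - q_X = 0, giving q_X = 185.
Then q_D = (370 - 185)/2 = 185/2.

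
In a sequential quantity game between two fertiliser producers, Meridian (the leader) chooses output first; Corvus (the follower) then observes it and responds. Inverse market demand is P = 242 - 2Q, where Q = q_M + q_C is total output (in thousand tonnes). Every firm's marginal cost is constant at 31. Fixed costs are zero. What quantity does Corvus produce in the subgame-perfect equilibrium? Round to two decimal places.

Solve by backward induction. Given q_M, the follower Corvus maximises π_C = (242 - 2q_M - 2q_C)q_C - 31q_C.
Setting the follower's marginal profit to zero, 211 - 2q_M - 4q_C = 0, i.e. q_C = (211 - 2q_M)/4.
Meridian substitutes q_C(q_M) into its own profit: π_M = q_M(242 - 2q_M - (211 - 2q_M)/2) - 31q_M = (273/2 - q_M)q_M - 31q_M.
Maximising: ∂π_M/∂q_M = 211/2 - 2q_M = 0, giving q_M = 211/4.
Then q_C = (211 - 2·(211/4))/4 = 211/8.

26.38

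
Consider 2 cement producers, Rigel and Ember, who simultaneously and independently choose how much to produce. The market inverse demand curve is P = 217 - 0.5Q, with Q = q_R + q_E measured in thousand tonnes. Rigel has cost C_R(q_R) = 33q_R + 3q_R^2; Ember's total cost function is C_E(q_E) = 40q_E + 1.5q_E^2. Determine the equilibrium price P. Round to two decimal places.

Rigel's profit: π_R = (217 - 0.5Q)q_R - (33q_R + 3q_R²). Setting ∂π_R/∂q_R = 0: 184 - 7q_R - (1/2)(q_E) = 0.
Ember's profit: π_E = (217 - 0.5Q)q_E - (40q_E + (3/2)q_E²). Setting ∂π_E/∂q_E = 0: 177 - 4q_E - (1/2)(q_R) = 0.
Rearranging gives the reaction functions q_R = (184 - (1/2)q_E)/7 and q_E = (177 - (1/2)q_R)/4.
Substituting one into the other gives q_R = 70/3 and q_E = 124/3.
Total output Q = 194/3, so price P = 217 - (1/2)·(194/3) = 554/3.

184.67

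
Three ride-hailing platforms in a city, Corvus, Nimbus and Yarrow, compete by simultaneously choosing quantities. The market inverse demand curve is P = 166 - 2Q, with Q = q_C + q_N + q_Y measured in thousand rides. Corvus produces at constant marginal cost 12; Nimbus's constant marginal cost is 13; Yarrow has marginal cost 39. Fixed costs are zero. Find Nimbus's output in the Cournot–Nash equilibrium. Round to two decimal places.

22.25

Corvus's profit: π_C = (166 - 2Q)q_C - (12q_C). Setting ∂π_C/∂q_C = 0: 154 - 4q_C - 2(q_N + q_Y) = 0.
Nimbus's profit: π_N = (166 - 2Q)q_N - (13q_N). Setting ∂π_N/∂q_N = 0: 153 - 4q_N - 2(q_C + q_Y) = 0.
Yarrow's profit: π_Y = (166 - 2Q)q_Y - (39q_Y). Setting ∂π_Y/∂q_Y = 0: 127 - 4q_Y - 2(q_C + q_N) = 0.
Summing all 3 equations gives 434 − 8Q = 0, hence Q = 217/4.
Back-substituting: q_C = (154 − 217/2)/2 = 91/4, q_N = (153 − 217/2)/2 = 89/4, q_Y = (127 − 217/2)/2 = 37/4.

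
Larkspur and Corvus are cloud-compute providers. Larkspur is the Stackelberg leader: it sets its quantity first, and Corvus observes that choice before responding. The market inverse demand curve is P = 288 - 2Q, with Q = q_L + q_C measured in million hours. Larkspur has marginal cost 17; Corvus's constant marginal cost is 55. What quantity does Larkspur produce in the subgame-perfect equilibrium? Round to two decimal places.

77.25

Solve by backward induction. Given q_L, the follower Corvus maximises π_C = (288 - 2q_L - 2q_C)q_C - 55q_C.
Setting the follower's marginal profit to zero, 233 - 2q_L - 4q_C = 0, i.e. q_C = (233 - 2q_L)/4.
Larkspur substitutes q_C(q_L) into its own profit: π_L = q_L(288 - 2q_L - (233 - 2q_L)/2) - 17q_L = (343/2 - q_L)q_L - 17q_L.
The leader's first-order condition 309/2 - 2q_L = 0 yields q_L = 309/4.
Then q_C = (233 - 2·(309/4))/4 = 157/8.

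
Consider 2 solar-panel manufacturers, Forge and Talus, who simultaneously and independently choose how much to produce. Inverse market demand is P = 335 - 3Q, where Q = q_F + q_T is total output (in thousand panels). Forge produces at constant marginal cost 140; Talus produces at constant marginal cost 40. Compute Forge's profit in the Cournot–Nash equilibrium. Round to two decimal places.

334.26

Forge's profit: π_F = (335 - 3Q)q_F - (140q_F). Setting ∂π_F/∂q_F = 0: 195 - 6q_F - 3(q_T) = 0.
Talus's profit: π_T = (335 - 3Q)q_T - (40q_T). Setting ∂π_T/∂q_T = 0: 295 - 6q_T - 3(q_F) = 0.
Best responses: q_F = (195 - 3q_T)/6, q_T = (295 - 3q_F)/6.
Solving the pair: q_F = 95/9, q_T = 395/9.
Price P = 335 - 3·(490/9) = 515/3.
Forge's profit: (515/3 - 140)·(95/9) = 334.2593.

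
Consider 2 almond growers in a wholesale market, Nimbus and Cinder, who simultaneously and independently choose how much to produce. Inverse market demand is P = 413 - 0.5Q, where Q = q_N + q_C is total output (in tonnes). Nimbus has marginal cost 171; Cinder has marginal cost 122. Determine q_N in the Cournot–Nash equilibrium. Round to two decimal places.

128.67

Nimbus's profit: π_N = (413 - 0.5Q)q_N - (171q_N). Setting ∂π_N/∂q_N = 0: 242 - q_N - (1/2)(q_C) = 0.
Cinder's profit: π_C = (413 - 0.5Q)q_C - (122q_C). Setting ∂π_C/∂q_C = 0: 291 - q_C - (1/2)(q_N) = 0.
Rearranging gives the reaction functions q_N = (242 - (1/2)q_C) and q_C = (291 - (1/2)q_N).
Solving the pair: q_N = 386/3, q_C = 680/3.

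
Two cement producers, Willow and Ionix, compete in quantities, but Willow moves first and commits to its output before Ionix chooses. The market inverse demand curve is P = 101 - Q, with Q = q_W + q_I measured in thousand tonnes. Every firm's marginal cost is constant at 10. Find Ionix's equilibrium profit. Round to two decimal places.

517.56

Solve by backward induction. Given q_W, the follower Ionix maximises π_I = (101 - q_W - q_I)q_I - 10q_I.
Setting the follower's marginal profit to zero, 91 - q_W - 2q_I = 0, i.e. q_I = (91 - q_W)/2.
Willow substitutes q_I(q_W) into its own profit: π_W = q_W(101 - q_W - (91 - q_W)/2) - 10q_W = (111/2 - (1/2)q_W)q_W - 10q_W.
The leader's first-order condition 91/2 - q_W = 0 yields q_W = 91/2.
Then q_I = (91 - 91/2)/2 = 91/4.
Price P = 101 - 273/4 = 131/4.
Ionix's profit: (131/4 - 10)·(91/4) = 517.5625.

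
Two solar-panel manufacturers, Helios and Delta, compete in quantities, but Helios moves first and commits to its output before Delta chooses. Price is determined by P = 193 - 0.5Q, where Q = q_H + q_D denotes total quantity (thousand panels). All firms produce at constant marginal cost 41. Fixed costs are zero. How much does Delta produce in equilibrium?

76

The follower Delta best-responds to any q_H: π_D = (193 - 0.5Q)q_D - 41q_D.
Follower FOC: 152 - (1/2)q_H - q_D = 0, so q_D(q_H) = (152 - (1/2)q_H).
Helios substitutes q_D(q_H) into its own profit: π_H = q_H(193 - (1/2)q_H - (152 - (1/2)q_H)/2) - 41q_H = (117 - (1/4)q_H)q_H - 41q_H.
Maximising: ∂π_H/∂q_H = 76 - (1/2)q_H = 0, giving q_H = 152.
Then q_D = (152 - (1/2)·152) = 76.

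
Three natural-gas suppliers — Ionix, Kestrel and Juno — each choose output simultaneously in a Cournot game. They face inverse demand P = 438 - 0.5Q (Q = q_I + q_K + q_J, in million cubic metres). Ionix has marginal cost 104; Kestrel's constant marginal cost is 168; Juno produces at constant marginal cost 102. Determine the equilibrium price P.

Ionix's profit: π_I = (438 - 0.5Q)q_I - (104q_I). Setting ∂π_I/∂q_I = 0: 334 - q_I - (1/2)(q_K + q_J) = 0.
Kestrel's first-order condition: 270 - q_K - (1/2)(q_I + q_J) = 0.
Juno's first-order condition: 336 - q_J - (1/2)(q_I + q_K) = 0.
Adding the 3 first-order conditions: 940 − 2Q = 0, so Q = 470.
Back-substituting: q_I = (334 − 235)/(1/2) = 198, q_K = (270 − 235)/(1/2) = 70, q_J = (336 − 235)/(1/2) = 202.
Total output Q = 470, so price P = 438 - (1/2)·470 = 203.

203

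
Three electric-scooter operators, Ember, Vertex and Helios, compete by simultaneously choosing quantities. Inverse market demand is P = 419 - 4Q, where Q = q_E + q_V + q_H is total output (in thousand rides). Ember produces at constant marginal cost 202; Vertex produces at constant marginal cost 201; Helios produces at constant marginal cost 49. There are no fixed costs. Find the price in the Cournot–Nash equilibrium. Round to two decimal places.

217.75

Ember's profit: π_E = (419 - 4Q)q_E - (202q_E). Setting ∂π_E/∂q_E = 0: 217 - 8q_E - 4(q_V + q_H) = 0.
Vertex's profit: π_V = (419 - 4Q)q_V - (201q_V). Setting ∂π_V/∂q_V = 0: 218 - 8q_V - 4(q_E + q_H) = 0.
Helios's profit: π_H = (419 - 4Q)q_H - (49q_H). Setting ∂π_H/∂q_H = 0: 370 - 8q_H - 4(q_E + q_V) = 0.
Adding the 3 conditions: 805 − 8Q − 8Q = 0, i.e. Q = 805/16.
Back-substituting: q_E = (217 − 805/4)/4 = 63/16, q_V = (218 − 805/4)/4 = 67/16, q_H = (370 − 805/4)/4 = 675/16.
Total output Q = 805/16, so price P = 419 - 4·(805/16) = 871/4.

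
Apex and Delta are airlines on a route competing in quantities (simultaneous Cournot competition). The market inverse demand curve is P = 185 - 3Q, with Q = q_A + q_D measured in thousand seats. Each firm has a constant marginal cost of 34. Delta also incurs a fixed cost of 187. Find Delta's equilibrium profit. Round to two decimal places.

657.48

A representative firm's profit is π_i = q_i(185 - 3Q) - 34q_i.
Setting ∂π_i/∂q_i = 0 with rivals' quantities fixed: 151 - 6q_i - 3q_j = 0.
By symmetry each firm produces the same amount; substituting q_j = q_i yields q_i = 151/9.
Price P = 185 - 3·(302/9) = 253/3.
Delta's profit: (253/3 - 34)·(151/9) - 187 = 657.4815.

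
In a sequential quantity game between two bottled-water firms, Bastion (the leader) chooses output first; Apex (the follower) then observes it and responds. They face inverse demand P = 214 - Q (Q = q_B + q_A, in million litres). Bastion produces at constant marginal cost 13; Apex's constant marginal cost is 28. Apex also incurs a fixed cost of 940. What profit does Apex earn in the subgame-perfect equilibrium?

581

Solve by backward induction. Given q_B, the follower Apex maximises π_A = (214 - q_B - q_A)q_A - 28q_A.
Follower FOC: 186 - q_B - 2q_A = 0, so q_A(q_B) = (186 - q_B)/2.
The leader anticipates this reaction. Substituting into P = 214 - Q gives P = 121 - (1/2)q_B, so π_B = (121 - (1/2)q_B)q_B - 13q_B.
Maximising: ∂π_B/∂q_B = 108 - q_B = 0, giving q_B = 108.
Then q_A = (186 - 108)/2 = 39.
Price P = 214 - 147 = 67.
Apex's profit: (67 - 28)·39 - 940 = 581.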